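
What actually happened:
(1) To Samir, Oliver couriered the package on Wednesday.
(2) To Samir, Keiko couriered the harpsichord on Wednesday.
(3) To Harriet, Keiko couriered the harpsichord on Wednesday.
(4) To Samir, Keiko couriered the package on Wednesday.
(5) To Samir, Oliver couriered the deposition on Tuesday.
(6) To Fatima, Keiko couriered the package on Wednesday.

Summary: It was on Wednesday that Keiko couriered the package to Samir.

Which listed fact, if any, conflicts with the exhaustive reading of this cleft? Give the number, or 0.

0

Focus of the cleft: "on Wednesday" (the setting). Presupposed background: Keiko as agent and the package as thing and Samir as recipient.
The exhaustive reading says no other setting fits that background.
No listed fact matches the background with a different setting. Exhaustivity holds.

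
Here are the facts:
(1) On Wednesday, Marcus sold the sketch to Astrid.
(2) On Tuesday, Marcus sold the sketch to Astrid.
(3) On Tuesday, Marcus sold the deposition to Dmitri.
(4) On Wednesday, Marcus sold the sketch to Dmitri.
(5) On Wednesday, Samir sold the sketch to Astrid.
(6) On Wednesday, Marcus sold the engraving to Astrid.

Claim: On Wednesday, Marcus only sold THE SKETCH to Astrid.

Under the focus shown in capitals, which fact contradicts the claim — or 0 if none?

The capitals mark "the sketch" as focus. So "only" rules out other things, with the rest (same agent, recipient, setting (Marcus / Astrid / on Wednesday)) as background.
Fact (6) shares the background but differs in thing (the engraving) — a counterexample.

6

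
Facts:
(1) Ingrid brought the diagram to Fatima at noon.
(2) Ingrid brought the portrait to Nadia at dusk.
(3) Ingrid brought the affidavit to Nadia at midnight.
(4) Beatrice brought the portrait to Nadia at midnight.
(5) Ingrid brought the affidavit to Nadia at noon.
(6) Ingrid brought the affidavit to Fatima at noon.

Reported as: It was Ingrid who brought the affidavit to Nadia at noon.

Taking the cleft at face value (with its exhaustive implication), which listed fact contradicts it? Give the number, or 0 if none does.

Focus of the cleft: "Ingrid" (the agent). Presupposed background: same thing, recipient, setting (the affidavit / Nadia / at noon).
Exhaustivity: Ingrid is the only agent satisfying that background.
Every other fact differs from the presupposition on some backgrounded slot, so none challenges the exhaustivity.

0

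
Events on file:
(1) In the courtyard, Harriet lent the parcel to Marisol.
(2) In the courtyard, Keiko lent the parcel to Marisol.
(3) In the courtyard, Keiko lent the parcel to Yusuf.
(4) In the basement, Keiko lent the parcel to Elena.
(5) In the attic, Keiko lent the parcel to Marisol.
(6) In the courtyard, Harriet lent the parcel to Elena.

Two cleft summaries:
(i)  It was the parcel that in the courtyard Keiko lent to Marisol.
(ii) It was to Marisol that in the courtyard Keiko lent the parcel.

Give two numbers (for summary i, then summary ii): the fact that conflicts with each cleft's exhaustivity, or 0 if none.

0, 3

Summary (i) focuses "the parcel" (the thing); background same agent, recipient, setting (Keiko / Marisol / in the courtyard). No fact matches that background with a different thing, so 0.
Summary (ii) focuses "Marisol" (the recipient); background same agent, thing, setting (Keiko / the parcel / in the courtyard). Fact (3) matches that background with recipient = Yusuf — refutes (ii).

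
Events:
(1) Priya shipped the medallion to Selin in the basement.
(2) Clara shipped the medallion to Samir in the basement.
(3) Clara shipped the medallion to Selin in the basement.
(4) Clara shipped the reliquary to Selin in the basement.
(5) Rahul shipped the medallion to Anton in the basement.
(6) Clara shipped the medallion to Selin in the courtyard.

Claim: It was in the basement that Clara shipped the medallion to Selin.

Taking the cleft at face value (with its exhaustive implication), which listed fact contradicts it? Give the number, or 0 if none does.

Focus of the cleft: "in the basement" (the setting). Presupposed background: agent = Clara, thing = the medallion, recipient = Selin.
The exhaustive reading says no other setting fits that background.
But fact (6) also has agent = Clara, thing = the medallion, recipient = Selin, with setting = in the courtyard — so the exhaustive reading fails.

6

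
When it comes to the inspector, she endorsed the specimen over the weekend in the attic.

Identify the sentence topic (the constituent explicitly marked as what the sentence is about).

the inspector

The construction explicitly marks "the inspector" as what the sentence is about — the topic.
The remainder of the clause is the comment (what is said about the topic).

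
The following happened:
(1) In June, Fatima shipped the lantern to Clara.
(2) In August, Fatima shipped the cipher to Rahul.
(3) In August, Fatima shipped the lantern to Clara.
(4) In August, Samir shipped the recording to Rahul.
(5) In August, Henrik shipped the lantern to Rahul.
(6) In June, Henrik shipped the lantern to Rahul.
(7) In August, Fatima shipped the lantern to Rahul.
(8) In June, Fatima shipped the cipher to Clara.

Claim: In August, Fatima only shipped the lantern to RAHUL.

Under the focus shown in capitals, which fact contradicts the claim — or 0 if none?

3

The capitals mark "Rahul" as focus. So "only" rules out other recipients, with the rest (same agent, thing, setting (Fatima / the lantern / in August)) as background.
Fact (3) matches on same agent, thing, setting (Fatima / the lantern / in August), but has recipient = Clara instead. That refutes the claim.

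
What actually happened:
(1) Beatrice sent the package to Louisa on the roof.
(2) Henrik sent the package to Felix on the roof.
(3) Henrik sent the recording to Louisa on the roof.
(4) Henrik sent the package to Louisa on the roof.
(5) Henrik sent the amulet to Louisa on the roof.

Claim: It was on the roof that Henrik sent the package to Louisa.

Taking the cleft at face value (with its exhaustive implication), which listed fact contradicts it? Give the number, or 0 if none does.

The cleft puts "on the roof" in focus and presupposes the open proposition with agent = Henrik, thing = the package, recipient = Louisa.
Exhaustivity: on the roof is the only setting satisfying that background.
No listed fact matches the background with a different setting. Exhaustivity holds.

0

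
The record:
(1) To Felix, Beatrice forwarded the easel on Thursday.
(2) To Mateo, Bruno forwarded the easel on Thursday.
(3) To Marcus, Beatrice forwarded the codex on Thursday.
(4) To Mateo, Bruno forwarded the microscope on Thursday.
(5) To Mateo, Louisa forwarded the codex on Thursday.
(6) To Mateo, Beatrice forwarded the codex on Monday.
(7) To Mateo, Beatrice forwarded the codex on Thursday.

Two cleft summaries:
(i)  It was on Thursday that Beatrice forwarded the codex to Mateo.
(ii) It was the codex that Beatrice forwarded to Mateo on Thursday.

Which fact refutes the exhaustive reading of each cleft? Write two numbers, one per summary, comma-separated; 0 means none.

Summary (i) focuses "on Thursday" (the setting); background Beatrice as agent and the codex as thing and Mateo as recipient. Fact (6) matches that background with setting = on Monday — refutes (i).
Summary (ii) focuses "the codex" (the thing); background Beatrice as agent and Mateo as recipient and on Thursday as setting. No fact matches that background with a different thing, so 0.

6, 0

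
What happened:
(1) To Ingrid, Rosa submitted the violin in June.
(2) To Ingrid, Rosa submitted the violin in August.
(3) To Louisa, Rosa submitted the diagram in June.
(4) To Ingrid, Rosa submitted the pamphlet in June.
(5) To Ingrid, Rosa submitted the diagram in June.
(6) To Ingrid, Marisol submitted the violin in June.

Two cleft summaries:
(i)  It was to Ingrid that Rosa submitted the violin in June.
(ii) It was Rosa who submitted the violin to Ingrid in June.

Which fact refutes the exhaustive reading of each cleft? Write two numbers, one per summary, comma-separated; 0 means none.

Summary (i) focuses "Ingrid" (the recipient); background Rosa as agent and the violin as thing and in June as setting. No fact matches that background with a different recipient, so 0.
Summary (ii) focuses "Rosa" (the agent); background the violin as thing and Ingrid as recipient and in June as setting. Fact (6) matches that background with agent = Marisol — refutes (ii).

0, 6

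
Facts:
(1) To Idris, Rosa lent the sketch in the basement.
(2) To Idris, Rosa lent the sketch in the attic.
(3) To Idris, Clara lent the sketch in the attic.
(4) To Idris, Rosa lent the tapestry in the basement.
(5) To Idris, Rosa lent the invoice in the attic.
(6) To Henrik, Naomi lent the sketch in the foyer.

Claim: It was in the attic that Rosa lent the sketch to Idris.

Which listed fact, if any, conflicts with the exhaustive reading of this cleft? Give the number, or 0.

Focus of the cleft: "in the attic" (the setting). Presupposed background: agent = Rosa, thing = the sketch, recipient = Idris.
The exhaustive reading says no other setting fits that background.
Fact (1) shares the background but with setting = in the basement; exhaustivity is violated.

1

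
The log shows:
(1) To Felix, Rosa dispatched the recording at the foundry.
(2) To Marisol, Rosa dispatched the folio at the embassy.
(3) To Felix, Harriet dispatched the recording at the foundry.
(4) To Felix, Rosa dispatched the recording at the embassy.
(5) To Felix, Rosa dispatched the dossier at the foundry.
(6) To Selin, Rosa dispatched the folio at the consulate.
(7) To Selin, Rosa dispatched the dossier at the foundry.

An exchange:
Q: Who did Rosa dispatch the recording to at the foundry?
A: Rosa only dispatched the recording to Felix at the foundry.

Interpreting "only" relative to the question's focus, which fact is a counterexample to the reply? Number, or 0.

0

Answering "Who did ... to ...?" puts focus on the recipient — here, "Felix".
So "only" ranges over recipients; the rest (same agent, thing, setting (Rosa / the recording / at the foundry)) is presupposed.
No fact keeps same agent, thing, setting (Rosa / the recording / at the foundry) while changing the recipient; every other fact differs on something backgrounded. The reply stands.
(Fact (5) would refute a reading with focus on the thing — but that is not what the question asks.)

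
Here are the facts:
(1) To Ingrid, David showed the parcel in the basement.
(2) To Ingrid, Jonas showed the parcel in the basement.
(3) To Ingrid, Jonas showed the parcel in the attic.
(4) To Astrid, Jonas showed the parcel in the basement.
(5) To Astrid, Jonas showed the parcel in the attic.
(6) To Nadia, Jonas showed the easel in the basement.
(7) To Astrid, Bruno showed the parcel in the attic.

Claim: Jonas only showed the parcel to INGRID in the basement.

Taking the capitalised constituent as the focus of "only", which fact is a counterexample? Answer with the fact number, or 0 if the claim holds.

4

Focus (in capitals) is "Ingrid" — the recipient. "Only" excludes alternative recipients while holding fixed agent = Jonas, thing = the parcel, setting = in the basement.
Fact (4) matches on agent = Jonas, thing = the parcel, setting = in the basement, but has recipient = Astrid instead. That refutes the claim.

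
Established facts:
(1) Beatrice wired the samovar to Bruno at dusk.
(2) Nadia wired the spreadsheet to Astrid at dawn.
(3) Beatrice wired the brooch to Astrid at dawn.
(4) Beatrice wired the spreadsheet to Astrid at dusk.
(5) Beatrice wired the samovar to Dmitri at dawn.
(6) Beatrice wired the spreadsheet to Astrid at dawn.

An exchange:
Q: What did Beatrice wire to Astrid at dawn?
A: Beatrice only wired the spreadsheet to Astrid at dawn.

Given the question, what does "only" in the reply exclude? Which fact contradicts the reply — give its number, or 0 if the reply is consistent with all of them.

Answering "What did ...?" puts focus on the thing — here, "the spreadsheet".
So "only" ranges over things; the rest (same agent, recipient, setting (Beatrice / Astrid / at dawn)) is presupposed.
Fact (3) keeps same agent, recipient, setting (Beatrice / Astrid / at dawn) but has thing = the brooch; that refutes the reply.
(Fact (4) would refute a reading with focus on the setting — but that is not what the question asks.)

3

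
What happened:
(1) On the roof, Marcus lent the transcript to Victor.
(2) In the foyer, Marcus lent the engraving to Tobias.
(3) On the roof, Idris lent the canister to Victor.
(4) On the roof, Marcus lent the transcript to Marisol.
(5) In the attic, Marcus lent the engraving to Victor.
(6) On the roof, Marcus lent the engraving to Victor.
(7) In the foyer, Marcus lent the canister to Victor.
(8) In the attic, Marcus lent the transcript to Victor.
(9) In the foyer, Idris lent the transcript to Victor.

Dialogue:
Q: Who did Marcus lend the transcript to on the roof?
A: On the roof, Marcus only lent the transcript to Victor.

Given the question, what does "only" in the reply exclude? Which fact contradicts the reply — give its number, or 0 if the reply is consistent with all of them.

4

Answering "Who did ... to ...?" puts focus on the recipient — here, "Victor".
So "only" ranges over recipients; the rest (agent = Marcus, thing = the transcript, setting = on the roof) is presupposed.
Fact (4) shares the background with a different recipient (Marisol) — counterexample.
(Fact (6) would refute a reading with focus on the thing — but that is not what the question asks.)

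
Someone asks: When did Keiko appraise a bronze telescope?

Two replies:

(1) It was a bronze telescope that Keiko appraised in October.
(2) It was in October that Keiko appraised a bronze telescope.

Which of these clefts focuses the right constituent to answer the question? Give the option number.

2

The question word "when" targets the time.
Option (1) clefts "a bronze telescope" — the direct object, not what was asked.
Option (2) clefts "in October" — that matches what the question asks about.
So the congruent reply is (2).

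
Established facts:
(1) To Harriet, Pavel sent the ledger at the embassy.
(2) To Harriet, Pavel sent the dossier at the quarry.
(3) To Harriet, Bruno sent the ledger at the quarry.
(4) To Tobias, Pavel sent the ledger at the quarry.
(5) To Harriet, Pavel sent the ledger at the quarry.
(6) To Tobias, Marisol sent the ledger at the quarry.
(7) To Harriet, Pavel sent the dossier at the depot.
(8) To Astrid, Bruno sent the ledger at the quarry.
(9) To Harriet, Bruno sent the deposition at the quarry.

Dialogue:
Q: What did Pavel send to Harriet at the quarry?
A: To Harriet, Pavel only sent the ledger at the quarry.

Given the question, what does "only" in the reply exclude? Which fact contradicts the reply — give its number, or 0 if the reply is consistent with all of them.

2

Answering "What did ...?" puts focus on the thing — here, "the ledger".
"Only" then excludes alternative things while the background — Pavel as agent and Harriet as recipient and at the quarry as setting — is held fixed.
Fact (2) keeps Pavel as agent and Harriet as recipient and at the quarry as setting but has thing = the dossier; that refutes the reply.
(Fact (1) would refute a reading with focus on the setting — but that is not what the question asks.)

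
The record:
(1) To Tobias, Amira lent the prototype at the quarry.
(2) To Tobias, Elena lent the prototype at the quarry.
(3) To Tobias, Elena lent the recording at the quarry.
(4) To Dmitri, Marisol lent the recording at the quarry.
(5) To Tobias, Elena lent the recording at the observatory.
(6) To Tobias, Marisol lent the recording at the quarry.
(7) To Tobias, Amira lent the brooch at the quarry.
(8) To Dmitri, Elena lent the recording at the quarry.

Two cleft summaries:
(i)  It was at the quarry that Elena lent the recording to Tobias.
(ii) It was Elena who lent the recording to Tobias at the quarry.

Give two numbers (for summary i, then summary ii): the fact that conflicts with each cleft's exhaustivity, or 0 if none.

5, 6

Summary (i) focuses "at the quarry" (the setting); background agent = Elena, thing = the recording, recipient = Tobias. Fact (5) matches that background with setting = at the observatory — refutes (i).
Summary (ii) focuses "Elena" (the agent); background thing = the recording, recipient = Tobias, setting = at the quarry. Fact (6) matches that background with agent = Marisol — refutes (ii).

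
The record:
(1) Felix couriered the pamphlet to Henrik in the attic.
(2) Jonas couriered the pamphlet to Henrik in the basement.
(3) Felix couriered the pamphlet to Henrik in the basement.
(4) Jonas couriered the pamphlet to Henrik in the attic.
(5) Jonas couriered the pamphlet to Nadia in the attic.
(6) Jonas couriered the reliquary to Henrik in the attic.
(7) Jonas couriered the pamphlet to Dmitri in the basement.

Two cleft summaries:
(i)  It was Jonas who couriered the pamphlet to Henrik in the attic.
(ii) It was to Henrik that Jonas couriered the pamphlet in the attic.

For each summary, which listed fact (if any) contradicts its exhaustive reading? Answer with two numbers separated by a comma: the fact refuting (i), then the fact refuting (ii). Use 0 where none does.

1, 5

Summary (i) focuses "Jonas" (the agent); background same thing, recipient, setting (the pamphlet / Henrik / in the attic). Fact (1) matches that background with agent = Felix — refutes (i).
Summary (ii) focuses "Henrik" (the recipient); background same agent, thing, setting (Jonas / the pamphlet / in the attic). Fact (5) matches that background with recipient = Nadia — refutes (ii).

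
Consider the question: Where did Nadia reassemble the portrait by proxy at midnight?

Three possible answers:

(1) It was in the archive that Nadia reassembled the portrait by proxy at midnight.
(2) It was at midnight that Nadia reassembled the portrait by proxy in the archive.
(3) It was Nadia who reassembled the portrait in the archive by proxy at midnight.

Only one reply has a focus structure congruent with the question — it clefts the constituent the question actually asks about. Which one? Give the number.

The question word "where" targets the location.
Option (1) clefts "in the archive" — that matches what the question asks about.
Option (2) clefts "at midnight" — the time, not what was asked.
Option (3) clefts "Nadia" — the subject (agent), not what was asked.
So the congruent reply is (1).

1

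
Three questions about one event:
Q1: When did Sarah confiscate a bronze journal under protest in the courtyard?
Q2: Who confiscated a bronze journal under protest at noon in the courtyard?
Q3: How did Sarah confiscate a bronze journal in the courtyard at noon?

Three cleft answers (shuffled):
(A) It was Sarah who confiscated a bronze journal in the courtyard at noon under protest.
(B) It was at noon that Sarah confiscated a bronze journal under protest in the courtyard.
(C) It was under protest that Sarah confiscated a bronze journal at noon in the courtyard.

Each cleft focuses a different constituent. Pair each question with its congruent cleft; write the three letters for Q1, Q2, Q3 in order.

BAC

Q1 asks about the time; cleft (B) focuses "at noon", which is the time — so Q1 → B.
Q2 asks about the subject (agent); cleft (A) focuses "Sarah", which is the subject (agent) — so Q2 → A.
Q3 asks about the manner; cleft (C) focuses "under protest", which is the manner — so Q3 → C.
Mapping: Q1→B, Q2→A, Q3→C.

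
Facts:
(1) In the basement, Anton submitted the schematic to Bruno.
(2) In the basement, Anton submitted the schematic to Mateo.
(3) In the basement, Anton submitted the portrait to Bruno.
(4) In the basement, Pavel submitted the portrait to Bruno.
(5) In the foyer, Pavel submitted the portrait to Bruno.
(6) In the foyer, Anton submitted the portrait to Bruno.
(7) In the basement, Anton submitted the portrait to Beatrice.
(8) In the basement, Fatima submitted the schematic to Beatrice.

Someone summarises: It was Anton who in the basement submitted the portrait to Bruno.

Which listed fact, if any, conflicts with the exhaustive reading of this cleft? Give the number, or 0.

The cleft puts "Anton" in focus and presupposes the open proposition with the portrait as thing and Bruno as recipient and in the basement as setting.
Exhaustivity: Anton is the only agent satisfying that background.
Fact (4) shares the background but with agent = Pavel; exhaustivity is violated.

4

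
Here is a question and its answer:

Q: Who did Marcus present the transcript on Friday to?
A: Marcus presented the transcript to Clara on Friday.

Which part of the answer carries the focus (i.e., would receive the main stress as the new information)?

to Clara

The wh-word "who" asks about the recipient.
In the answer, "Marcus", "the transcript" and "on Friday" are given — repeated from the question.
The constituent filling the recipient gap is "to Clara"; that is the focus and would carry nuclear stress.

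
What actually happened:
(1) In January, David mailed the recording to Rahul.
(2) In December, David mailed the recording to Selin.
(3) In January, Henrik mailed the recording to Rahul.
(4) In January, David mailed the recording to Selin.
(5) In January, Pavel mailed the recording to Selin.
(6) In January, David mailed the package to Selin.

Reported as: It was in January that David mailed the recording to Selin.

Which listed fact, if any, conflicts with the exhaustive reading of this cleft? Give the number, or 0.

The cleft puts "in January" in focus and presupposes the open proposition with David as agent and the recording as thing and Selin as recipient.
Exhaustivity: in January is the only setting satisfying that background.
Fact (2) shares the background but with setting = in December; exhaustivity is violated.

2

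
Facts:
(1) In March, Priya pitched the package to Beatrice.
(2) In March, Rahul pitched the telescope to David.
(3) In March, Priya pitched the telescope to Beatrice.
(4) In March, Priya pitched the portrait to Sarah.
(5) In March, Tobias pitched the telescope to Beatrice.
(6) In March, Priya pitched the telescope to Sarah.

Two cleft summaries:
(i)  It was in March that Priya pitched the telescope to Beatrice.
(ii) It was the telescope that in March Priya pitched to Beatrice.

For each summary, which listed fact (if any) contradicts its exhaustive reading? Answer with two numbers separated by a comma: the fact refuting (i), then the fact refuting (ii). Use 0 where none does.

Summary (i) focuses "in March" (the setting); background same agent, thing, recipient (Priya / the telescope / Beatrice). No fact matches that background with a different setting, so 0.
Summary (ii) focuses "the telescope" (the thing); background same agent, recipient, setting (Priya / Beatrice / in March). Fact (1) matches that background with thing = the package — refutes (ii).

0, 1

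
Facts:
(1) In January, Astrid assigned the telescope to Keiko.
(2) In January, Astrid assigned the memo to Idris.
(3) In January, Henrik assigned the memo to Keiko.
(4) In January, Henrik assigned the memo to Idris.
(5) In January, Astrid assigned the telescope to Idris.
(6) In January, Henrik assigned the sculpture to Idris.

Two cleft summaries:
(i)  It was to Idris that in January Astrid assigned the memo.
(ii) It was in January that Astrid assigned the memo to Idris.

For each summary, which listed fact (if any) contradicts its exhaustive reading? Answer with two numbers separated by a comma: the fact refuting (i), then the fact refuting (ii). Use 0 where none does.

0, 0

Summary (i) focuses "Idris" (the recipient); background Astrid as agent and the memo as thing and in January as setting. No fact matches that background with a different recipient, so 0.
Summary (ii) focuses "in January" (the setting); background Astrid as agent and the memo as thing and Idris as recipient. No fact matches that background with a different setting, so 0.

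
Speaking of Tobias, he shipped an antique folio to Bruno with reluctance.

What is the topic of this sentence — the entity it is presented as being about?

The construction explicitly marks "Tobias" as what the sentence is about — the topic.
The remainder of the clause is the comment (what is said about the topic).

Tobias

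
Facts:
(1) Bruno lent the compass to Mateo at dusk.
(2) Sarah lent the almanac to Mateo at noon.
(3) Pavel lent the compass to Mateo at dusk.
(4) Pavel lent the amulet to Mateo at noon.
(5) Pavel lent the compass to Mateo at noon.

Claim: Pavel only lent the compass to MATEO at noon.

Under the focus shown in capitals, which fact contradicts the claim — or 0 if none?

0

Focus (in capitals) is "Mateo" — the recipient. "Only" excludes alternative recipients while holding fixed Pavel as agent and the compass as thing and at noon as setting.
Every other fact changes something in the background, not just the recipient. Nothing refutes the claim.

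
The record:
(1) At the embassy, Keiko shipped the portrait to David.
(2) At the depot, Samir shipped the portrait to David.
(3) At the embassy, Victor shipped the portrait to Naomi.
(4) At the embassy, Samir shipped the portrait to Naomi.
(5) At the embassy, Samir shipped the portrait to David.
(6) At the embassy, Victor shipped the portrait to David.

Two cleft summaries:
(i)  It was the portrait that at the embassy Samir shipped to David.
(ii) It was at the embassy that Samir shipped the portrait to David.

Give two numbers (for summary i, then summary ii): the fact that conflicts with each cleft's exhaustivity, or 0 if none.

0, 2

Summary (i) focuses "the portrait" (the thing); background agent = Samir, recipient = David, setting = at the embassy. No fact matches that background with a different thing, so 0.
Summary (ii) focuses "at the embassy" (the setting); background agent = Samir, thing = the portrait, recipient = David. Fact (2) matches that background with setting = at the depot — refutes (ii).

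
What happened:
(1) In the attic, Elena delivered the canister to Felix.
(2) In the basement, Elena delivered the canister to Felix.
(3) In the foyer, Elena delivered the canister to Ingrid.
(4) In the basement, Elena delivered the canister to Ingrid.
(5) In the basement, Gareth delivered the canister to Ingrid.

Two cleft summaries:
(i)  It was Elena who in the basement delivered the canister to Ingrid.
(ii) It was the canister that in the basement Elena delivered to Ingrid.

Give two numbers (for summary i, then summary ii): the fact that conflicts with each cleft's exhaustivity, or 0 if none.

Summary (i) focuses "Elena" (the agent); background the canister as thing and Ingrid as recipient and in the basement as setting. Fact (5) matches that background with agent = Gareth — refutes (i).
Summary (ii) focuses "the canister" (the thing); background Elena as agent and Ingrid as recipient and in the basement as setting. No fact matches that background with a different thing, so 0.

5, 0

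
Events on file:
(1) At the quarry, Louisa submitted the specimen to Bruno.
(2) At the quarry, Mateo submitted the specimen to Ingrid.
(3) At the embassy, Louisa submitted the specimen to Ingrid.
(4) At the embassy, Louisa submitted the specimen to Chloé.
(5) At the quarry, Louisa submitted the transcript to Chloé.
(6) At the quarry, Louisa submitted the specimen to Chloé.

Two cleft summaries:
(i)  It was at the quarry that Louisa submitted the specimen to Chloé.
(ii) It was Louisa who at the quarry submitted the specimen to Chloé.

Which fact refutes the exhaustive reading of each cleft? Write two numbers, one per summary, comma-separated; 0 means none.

4, 0

(i): focus "at the quarry". Looking for Louisa as agent and the specimen as thing and Chloé as recipient with some other setting — fact (4) has at the embassy there. Refuted.
(ii): focus "Louisa". No fact shares the specimen as thing and Chloé as recipient and at the quarry as setting with a different agent. 0.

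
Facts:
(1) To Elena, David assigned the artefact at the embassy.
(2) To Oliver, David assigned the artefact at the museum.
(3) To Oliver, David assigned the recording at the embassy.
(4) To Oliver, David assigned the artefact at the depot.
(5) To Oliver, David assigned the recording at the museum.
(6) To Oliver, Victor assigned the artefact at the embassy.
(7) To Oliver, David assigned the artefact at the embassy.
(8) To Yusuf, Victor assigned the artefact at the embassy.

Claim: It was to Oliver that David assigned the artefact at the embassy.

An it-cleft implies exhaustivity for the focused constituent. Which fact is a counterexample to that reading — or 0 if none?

1

The cleft puts "Oliver" in focus and presupposes the open proposition with same agent, thing, setting (David / the artefact / at the embassy).
Exhaustivity: Oliver is the only recipient satisfying that background.
But fact (1) also has same agent, thing, setting (David / the artefact / at the embassy), with recipient = Elena — so the exhaustive reading fails.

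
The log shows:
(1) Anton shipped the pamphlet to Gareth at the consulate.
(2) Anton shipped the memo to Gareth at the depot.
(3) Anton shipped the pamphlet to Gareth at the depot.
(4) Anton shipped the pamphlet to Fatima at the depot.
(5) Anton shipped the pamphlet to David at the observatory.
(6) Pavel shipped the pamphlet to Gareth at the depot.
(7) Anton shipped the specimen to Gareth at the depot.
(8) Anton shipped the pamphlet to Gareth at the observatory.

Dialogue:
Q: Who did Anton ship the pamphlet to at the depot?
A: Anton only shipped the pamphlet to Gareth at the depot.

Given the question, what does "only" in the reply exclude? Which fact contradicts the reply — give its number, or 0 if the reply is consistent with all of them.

4

Answering "Who did ... to ...?" puts focus on the recipient — here, "Gareth".
"Only" then excludes alternative recipients while the background — same agent, thing, setting (Anton / the pamphlet / at the depot) — is held fixed.
Fact (4) keeps same agent, thing, setting (Anton / the pamphlet / at the depot) but has recipient = Fatima; that refutes the reply.
(Fact (1) would refute a reading with focus on the setting — but that is not what the question asks.)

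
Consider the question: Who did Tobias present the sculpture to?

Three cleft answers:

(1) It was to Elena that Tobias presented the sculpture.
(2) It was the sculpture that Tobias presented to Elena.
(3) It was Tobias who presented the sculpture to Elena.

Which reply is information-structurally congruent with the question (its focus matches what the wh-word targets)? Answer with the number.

The question word "who" targets the recipient.
Option (1) clefts "to Elena" — that matches what the question asks about.
Option (2) clefts "the sculpture" — the direct object, not what was asked.
Option (3) clefts "Tobias" — the subject (agent), not what was asked.
So the congruent reply is (1).

1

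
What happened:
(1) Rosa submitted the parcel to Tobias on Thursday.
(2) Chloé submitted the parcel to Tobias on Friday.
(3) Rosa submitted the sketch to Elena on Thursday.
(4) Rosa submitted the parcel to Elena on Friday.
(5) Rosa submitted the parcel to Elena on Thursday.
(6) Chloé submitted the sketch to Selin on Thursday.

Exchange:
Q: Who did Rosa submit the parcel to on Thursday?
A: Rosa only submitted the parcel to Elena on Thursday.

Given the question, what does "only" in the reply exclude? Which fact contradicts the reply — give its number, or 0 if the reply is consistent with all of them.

1

Answering "Who did ... to ...?" puts focus on the recipient — here, "Elena".
"Only" then excludes alternative recipients while the background — Rosa as agent and the parcel as thing and on Thursday as setting — is held fixed.
Fact (1) shares the background with a different recipient (Tobias) — counterexample.
(Fact (4) would refute a reading with focus on the setting — but that is not what the question asks.)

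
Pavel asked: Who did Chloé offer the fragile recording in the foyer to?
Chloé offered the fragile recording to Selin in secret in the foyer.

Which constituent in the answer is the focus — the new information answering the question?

to Selin

The wh-word "who" asks about the recipient.
In the answer, "Chloé", "the fragile recording" and "in the foyer" are given — repeated from the question.
"in secret" is also new, but it specifies the manner, which is not what the question asks about — so it is not the focus.
The constituent filling the recipient gap is "to Selin"; that is the focus.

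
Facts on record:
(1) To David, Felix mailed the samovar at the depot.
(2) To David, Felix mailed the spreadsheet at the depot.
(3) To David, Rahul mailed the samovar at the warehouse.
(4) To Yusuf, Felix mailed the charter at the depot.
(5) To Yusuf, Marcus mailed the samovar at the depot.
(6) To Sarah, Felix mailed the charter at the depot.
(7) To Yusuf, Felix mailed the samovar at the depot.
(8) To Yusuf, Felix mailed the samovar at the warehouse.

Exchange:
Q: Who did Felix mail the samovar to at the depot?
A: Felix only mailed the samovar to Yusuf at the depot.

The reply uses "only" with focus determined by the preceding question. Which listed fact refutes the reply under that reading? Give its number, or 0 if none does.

1

Answering "Who did ... to ...?" puts focus on the recipient — here, "Yusuf".
"Only" then excludes alternative recipients while the background — agent = Felix, thing = the samovar, setting = at the depot — is held fixed.
Fact (1) keeps agent = Felix, thing = the samovar, setting = at the depot but has recipient = David; that refutes the reply.
(Fact (4) would refute a reading with focus on the thing — but that is not what the question asks.)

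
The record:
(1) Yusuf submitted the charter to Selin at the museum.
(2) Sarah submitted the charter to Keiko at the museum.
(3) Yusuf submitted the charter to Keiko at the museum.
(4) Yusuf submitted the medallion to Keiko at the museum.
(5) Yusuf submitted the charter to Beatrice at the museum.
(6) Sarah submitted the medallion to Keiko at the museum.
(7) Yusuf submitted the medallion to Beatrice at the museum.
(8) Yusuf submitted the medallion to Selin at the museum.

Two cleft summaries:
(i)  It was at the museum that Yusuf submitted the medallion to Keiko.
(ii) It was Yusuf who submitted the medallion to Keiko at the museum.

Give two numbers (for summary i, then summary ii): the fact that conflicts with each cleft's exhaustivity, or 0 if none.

0, 6

Summary (i) focuses "at the museum" (the setting); background Yusuf as agent and the medallion as thing and Keiko as recipient. No fact matches that background with a different setting, so 0.
Summary (ii) focuses "Yusuf" (the agent); background the medallion as thing and Keiko as recipient and at the museum as setting. Fact (6) matches that background with agent = Sarah — refutes (ii).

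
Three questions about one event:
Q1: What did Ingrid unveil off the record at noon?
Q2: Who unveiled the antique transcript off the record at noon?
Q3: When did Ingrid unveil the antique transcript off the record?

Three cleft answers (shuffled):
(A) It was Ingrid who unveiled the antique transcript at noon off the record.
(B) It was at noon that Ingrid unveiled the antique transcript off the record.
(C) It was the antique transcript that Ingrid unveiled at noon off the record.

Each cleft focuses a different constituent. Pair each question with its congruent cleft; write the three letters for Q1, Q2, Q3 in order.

CAB

Q1 asks about the direct object; cleft (C) focuses "the antique transcript", which is the direct object — so Q1 → C.
Q2 asks about the subject (agent); cleft (A) focuses "Ingrid", which is the subject (agent) — so Q2 → A.
Q3 asks about the time; cleft (B) focuses "at noon", which is the time — so Q3 → B.
Mapping: Q1→C, Q2→A, Q3→B.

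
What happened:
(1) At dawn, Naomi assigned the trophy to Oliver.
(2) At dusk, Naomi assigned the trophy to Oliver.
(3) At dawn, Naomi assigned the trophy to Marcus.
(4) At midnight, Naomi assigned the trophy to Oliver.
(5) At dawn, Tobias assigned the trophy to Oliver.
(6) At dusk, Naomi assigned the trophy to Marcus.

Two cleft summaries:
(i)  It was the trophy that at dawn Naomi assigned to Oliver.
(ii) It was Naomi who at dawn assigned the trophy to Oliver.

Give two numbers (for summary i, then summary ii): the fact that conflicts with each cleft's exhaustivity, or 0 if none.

0, 5

(i): focus "the trophy". No fact shares agent = Naomi, recipient = Oliver, setting = at dawn with a different thing. 0.
(ii): focus "Naomi". Looking for thing = the trophy, recipient = Oliver, setting = at dawn with some other agent — fact (5) has Tobias there. Refuted.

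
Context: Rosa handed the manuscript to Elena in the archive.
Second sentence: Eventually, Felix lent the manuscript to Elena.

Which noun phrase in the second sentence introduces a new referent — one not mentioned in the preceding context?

Felix

"the manuscript" and "Elena" in the second sentence are given — already mentioned in the context.
"Felix" has no antecedent in the context; it is discourse-new.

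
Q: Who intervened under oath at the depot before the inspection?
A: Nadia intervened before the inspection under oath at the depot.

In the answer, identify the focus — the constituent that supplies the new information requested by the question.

The wh-word "who" asks about the subject (agent).
In the answer, "at the depot", "before the inspection" and "under oath" are given — repeated from the question.
The constituent filling the subject (agent) gap is "Nadia"; that is the focus and would carry nuclear stress.

Nadia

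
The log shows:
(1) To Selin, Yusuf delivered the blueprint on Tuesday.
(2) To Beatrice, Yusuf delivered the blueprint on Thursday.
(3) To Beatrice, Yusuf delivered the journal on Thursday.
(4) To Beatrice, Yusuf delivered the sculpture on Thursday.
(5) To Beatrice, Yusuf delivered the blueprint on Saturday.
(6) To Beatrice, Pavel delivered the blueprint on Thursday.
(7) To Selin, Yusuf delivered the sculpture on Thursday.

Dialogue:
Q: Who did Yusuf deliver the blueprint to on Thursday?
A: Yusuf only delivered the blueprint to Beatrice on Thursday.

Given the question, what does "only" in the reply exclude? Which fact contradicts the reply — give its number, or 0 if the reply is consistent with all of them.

0

Answering "Who did ... to ...?" puts focus on the recipient — here, "Beatrice".
So "only" ranges over recipients; the rest (agent = Yusuf, thing = the blueprint, setting = on Thursday) is presupposed.
No fact keeps agent = Yusuf, thing = the blueprint, setting = on Thursday while changing the recipient; every other fact differs on something backgrounded. The reply stands.
(Fact (5) would refute a reading with focus on the setting — but that is not what the question asks.)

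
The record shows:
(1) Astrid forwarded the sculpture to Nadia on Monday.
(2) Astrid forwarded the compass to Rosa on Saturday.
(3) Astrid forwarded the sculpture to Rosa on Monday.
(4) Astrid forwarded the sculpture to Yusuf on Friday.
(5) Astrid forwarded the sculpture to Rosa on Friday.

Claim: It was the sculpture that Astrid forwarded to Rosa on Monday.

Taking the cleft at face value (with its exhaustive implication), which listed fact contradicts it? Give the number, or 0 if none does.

0

The cleft puts "the sculpture" in focus and presupposes the open proposition with same agent, recipient, setting (Astrid / Rosa / on Monday).
The exhaustive reading says no other thing fits that background.
No listed fact matches the background with a different thing. Exhaustivity holds.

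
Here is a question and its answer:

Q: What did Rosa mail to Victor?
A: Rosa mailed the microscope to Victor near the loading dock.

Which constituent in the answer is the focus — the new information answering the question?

The wh-word "what" asks about the direct object.
In the answer, "Rosa" and "to Victor" are given — repeated from the question.
"near the loading dock" is also new, but it specifies the location, which is not what the question asks about — so it is not the focus.
The constituent filling the direct object gap is "the microscope"; that is the focus.

the microscope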